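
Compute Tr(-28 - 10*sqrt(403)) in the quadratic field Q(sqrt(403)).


Tr(a + b*sqrt(d)) = (a + b*sqrt(d)) + (a - b*sqrt(d)) = 2a
= 2 * (-28)
= -56

-56


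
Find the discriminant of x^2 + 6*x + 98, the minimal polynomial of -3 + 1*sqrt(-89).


The element -3 + 1*sqrt(-89) has minimal polynomial:
x^2 + 6*x + 98
Discriminant = (6)^2 - 4*(98)
= 36 - 392
= -356

-356


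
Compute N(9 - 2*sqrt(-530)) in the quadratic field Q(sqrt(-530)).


N(a + b*sqrt(d)) = a^2 - d*b^2
= (9)^2 - (-530)*(-2)^2
= 81 + 2120
= 2201

2201


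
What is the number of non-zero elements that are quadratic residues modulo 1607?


For prime p, the number of non-zero quadratic residues is (p-1)/2.
= (1607-1)/2
= 803

803


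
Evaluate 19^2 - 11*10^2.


x^2 - d*y^2
= 19^2 - 11*10^2
= 361 - 1100
= -739

-739


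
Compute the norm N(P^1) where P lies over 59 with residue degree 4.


N(P^a) = p^(a*f)
= 59^(1*4)
= 59^4
= 12117361

12117361


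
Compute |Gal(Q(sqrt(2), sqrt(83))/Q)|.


The 2 square roots of distinct primes are multiplicatively independent over Q,
so [K:Q] = 2^2 and Gal(K/Q) is isomorphic to (Z/2Z)^2.
|Gal| = 2^2 = 4

4


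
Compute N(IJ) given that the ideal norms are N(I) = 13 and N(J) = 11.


N(IJ) = N(I) * N(J)
= 13 * 11
= 143

143


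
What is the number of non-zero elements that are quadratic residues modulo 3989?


For prime p, the number of non-zero quadratic residues is (p-1)/2.
= (3989-1)/2
= 1994

1994


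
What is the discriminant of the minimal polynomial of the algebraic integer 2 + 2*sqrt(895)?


The element 2 + 2*sqrt(895) has minimal polynomial:
x^2 - 4*x - 3576
Discriminant = (-4)^2 - 4*(-3576)
= 16 + 14304
= 14320

14320


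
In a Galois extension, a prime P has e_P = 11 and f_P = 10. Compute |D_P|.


|D_P| = e * f
= 11 * 10
= 110

110


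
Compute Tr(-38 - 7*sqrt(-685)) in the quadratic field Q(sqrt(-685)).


Tr(a + b*sqrt(d)) = (a + b*sqrt(d)) + (a - b*sqrt(d)) = 2a
= 2 * (-38)
= -76

-76


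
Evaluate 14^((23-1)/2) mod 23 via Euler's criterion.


p = 23 is prime and the exponent is (p-1)/2 = 11, so by Euler's criterion 14^11 = (14/23) = +1 or -1 mod 23.
Compute by square-and-multiply:
  11 = 8 + 2 + 1 (binary 1011)
  Repeated squaring mod 23: 14^1 = 14, 14^2 = 12, 14^4 = 6, 14^8 = 13
  14^11 = 14^8 * 14^2 * 14^1 = 13 * 12 * 14 mod 23
    13 * 12 = 156 = 18 mod 23
    18 * 14 = 252 = 22 mod 23
  14^11 = 22 mod 23
Result 22 = p - 1 = -1 mod 23: 14 is a quadratic non-residue mod 23. As a residue in [0, p-1] the value is 22.
14^11 mod 23 = 22

22


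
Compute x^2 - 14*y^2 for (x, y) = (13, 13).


x^2 - d*y^2
= 13^2 - 14*13^2
= 169 - 2366
= -2197

-2197


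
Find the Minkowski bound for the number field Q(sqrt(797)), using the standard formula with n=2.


d = 797, d mod 4 = 1, so disc(K) = d = 797; |disc(K)| = 797
Real quadratic field, so n = 2, s = r2 = 0, r1 = 2
M = (n!/n^n) * (4/pi)^s * sqrt(|disc(K)|) = (2!/2^2) * (4/pi)^0 * sqrt(797)
= 0.5 * 1.000000 * 28.231188
= 14.1156

14.1156


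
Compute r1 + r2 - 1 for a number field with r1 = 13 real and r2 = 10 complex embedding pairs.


By Dirichlet's unit theorem:
rank = r1 + r2 - 1
= 13 + 10 - 1
= 22

22


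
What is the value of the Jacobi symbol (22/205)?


Compute (22/205) via quadratic reciprocity:
  pull out 2: (2/205) = -1  (since 205 mod 8 = 5)
  reciprocity: (11/205) -> +(205/11)
  reduce: (7/11)
  reciprocity: (7/11) -> -(11/7)
  reduce: (4/7)
  pull out 2: (2/7) = +1  (since 7 mod 8 = 7)
  pull out 2: (2/7) = +1  (since 7 mod 8 = 7)
  (1/7) = 1
Product of signs = 1

1


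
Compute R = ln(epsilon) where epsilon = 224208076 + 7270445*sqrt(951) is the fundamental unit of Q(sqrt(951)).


epsilon = 224208076 + 7270445*sqrt(951)
= 4.4842e+08
R = ln(4.4842e+08)
= 19.9212

19.9212


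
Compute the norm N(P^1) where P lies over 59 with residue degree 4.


N(P^a) = p^(a*f)
= 59^(1*4)
= 59^4
= 12117361

12117361


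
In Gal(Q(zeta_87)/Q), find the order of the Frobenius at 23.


The Frobenius at p in Gal(Q(zeta_n)/Q) = (Z/nZ)* is the class of p, so its order is ord_87(23), the smallest k >= 1 with 23^k = 1 mod 87.
n = 87 = 3 * 29, phi(87) = 56; the order divides phi(n).
Divisors of 56: 1, 2, 4, 7, 8, 14, 28, 56
Repeated squaring mod 87: 23^1 = 23, 23^2 = 7, 23^4 = 49, 23^8 = 52, 23^16 = 7, 23^32 = 49
Test divisors in increasing order:
  k=1: 23^1 = 23 mod 87
  k=2: 23^2 = 7 mod 87
  k=4: 23^4 = 49 mod 87
  k=7: 23^7 = 49 * 7 * 23 = 59 mod 87
  k=8: 23^8 = 52 mod 87
  k=14: 23^14 = 52 * 49 * 7 = 1 mod 87  <- first divisor giving 1
Order = 14

14


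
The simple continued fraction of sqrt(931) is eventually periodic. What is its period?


Run the CF algorithm for sqrt(931).
a_0 = floor(sqrt(931)) = 30; set m_0=0, q_0=1.
Recurrence: m' = q*a - m,  q' = (d - m'^2)/q,  a' = floor((a_0 + m')/q').
  step 1: m=30, q=31, a=1
  step 2: m=1, q=30, a=1
  step 3: m=29, q=3, a=19
  step 4: m=28, q=49, a=1
  step 5: m=21, q=10, a=5
  step 6: m=29, q=9, a=6
  step 7: m=25, q=34, a=1
  step 8: m=9, q=25, a=1
  step 9: m=16, q=27, a=1
  step 10: m=11, q=30, a=1
  step 11: m=19, q=19, a=2
  step 12: m=19, q=30, a=1
  step 13: m=11, q=27, a=1
  step 14: m=16, q=25, a=1
  step 15: m=9, q=34, a=1
  step 16: m=25, q=9, a=6
  step 17: m=29, q=10, a=5
  step 18: m=21, q=49, a=1
  step 19: m=28, q=3, a=19
  step 20: m=29, q=30, a=1
  step 21: m=1, q=31, a=1
  step 22: m=30, q=1, a=60
a_22 = 2*a_0 = 60, so the period closes here.
sqrt(931) = [30; 1, 1, 19, 1, 5, 6, 1, 1, 1, 1, 2, 1, 1, 1, 1, 6, 5, 1, 19, 1, 1, 60]
Period length = 22

22


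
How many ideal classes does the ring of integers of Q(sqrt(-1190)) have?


K = Q(sqrt(-1190)). d mod 4 = 2, so D = disc(K) = 4d = -4760
h(K) equals the number of primitive reduced positive-definite forms (a, b, c) = a*x^2 + b*x*y + c*y^2 with b^2 - 4ac = D,
where reduced means |b| <= a <= c, with b >= 0 whenever |b| = a or a = c, and primitive means gcd(a, b, c) = 1.
Reduced forces 3a^2 <= |D| = 4760, so 1 <= a <= 39; b must have the parity of D, and c = (b^2 - D)/(4a) must be an integer >= a.
Enumerate a = 1..39, b in [-a, a]:
  a=1: (1, 0, 1190)  [1]
  a=2: (2, 0, 595)  [1]
  a=3: (3, -2, 397), (3, 2, 397)  [2]
  a=4: none
  a=5: (5, 0, 238)  [1]
  a=6: (6, -4, 199), (6, 4, 199)  [2]
  a=7: (7, 0, 170)  [1]
  a=8: none
  a=9: (9, -8, 134), (9, 8, 134)  [2]
  a=10: (10, 0, 119)  [1]
  a=11: (11, -6, 109), (11, 6, 109)  [2]
  a=12..13: none
  a=14: (14, 0, 85)  [1]
  a=15: (15, -10, 81), (15, 10, 81)  [2]
  a=16: none
  a=17: (17, 0, 70)  [1]
  a=18: (18, -8, 67), (18, 8, 67)  [2]
  a=19: (19, -16, 66), (19, 16, 66)  [2]
  a=20: none
  a=21: (21, -14, 59), (21, 14, 59)  [2]
  a=22: (22, -16, 57), (22, 16, 57)  [2]
  a=23: (23, -22, 57), (23, 22, 57)  [2]
  a=24..26: none
  a=27: (27, -10, 45), (27, 10, 45)  [2]
  a=28: none
  a=29: (29, -24, 46), (29, 24, 46)  [2]
  a=30: (30, -20, 43), (30, 20, 43)  [2]
  a=31: (31, -18, 41), (31, 18, 41)  [2]
  a=32: none
  a=33: (33, -28, 42), (33, -16, 38), (33, 16, 38), (33, 28, 42)  [4]
  a=34: (34, 0, 35)  [1]
  a=35..39: none
Total reduced forms: 1 + 1 + 2 + 1 + 2 + 1 + 2 + 1 + 2 + 1 + 2 + 1 + 2 + 2 + 2 + 2 + 2 + 2 + 2 + 2 + 2 + 4 + 1 = 40
h = 40

40


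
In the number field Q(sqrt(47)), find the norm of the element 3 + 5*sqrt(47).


N(a + b*sqrt(d)) = a^2 - d*b^2
= (3)^2 - (47)*(5)^2
= 9 - 1175
= -1166

-1166


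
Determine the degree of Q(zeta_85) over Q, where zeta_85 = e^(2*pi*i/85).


The degree equals Euler's totient phi(85).
85 = 5 * 17
phi(85) = 64

64


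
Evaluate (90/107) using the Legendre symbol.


p = 107 is prime, so compute (90/107) with the reciprocity algorithm (Jacobi-symbol steps: pull out 2s via (2/n), flip via reciprocity, reduce):
  pull out 2: (2/107) = -1  (since 107 mod 8 = 3)
  reciprocity: (45/107) -> +(107/45)
  reduce: (17/45)
  reciprocity: (17/45) -> +(45/17)
  reduce: (11/17)
  reciprocity: (11/17) -> +(17/11)
  reduce: (6/11)
  pull out 2: (2/11) = -1  (since 11 mod 8 = 3)
  reciprocity: (3/11) -> -(11/3)
  reduce: (2/3)
  pull out 2: (2/3) = -1  (since 3 mod 8 = 3)
  (1/3) = 1
Product of signs = 1
(90/107) = 1

1


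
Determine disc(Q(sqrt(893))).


For K = Q(sqrt(d)) with d squarefree: disc(K) = d if d = 1 mod 4, and disc(K) = 4d if d = 2 or 3 mod 4.
Here d = 893, and d mod 4 = 1.
d = 1 mod 4 (O_K = Z[(1+sqrt(d))/2]), so disc(K) = d = 893

893


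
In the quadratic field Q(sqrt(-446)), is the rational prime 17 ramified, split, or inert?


K = Q(sqrt(-446)). Since d mod 4 = 2, disc(K) = -1784.
Check p | disc: -1784 mod 17 = 1.
p does not divide disc. Compute Legendre symbol (d/p):
13^((17-1)/2) mod 17 = 1
(d/p) = 1, so p splits: (p) = P*P' with e=1, f=1, g=2.
Therefore p is split.

split


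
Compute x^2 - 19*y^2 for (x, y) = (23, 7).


x^2 - d*y^2
= 23^2 - 19*7^2
= 529 - 931
= -402

-402


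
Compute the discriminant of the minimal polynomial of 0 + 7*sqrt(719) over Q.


The element 0 + 7*sqrt(719) has minimal polynomial:
x^2 + 0*x - 35231
Discriminant = (0)^2 - 4*(-35231)
= 0 + 140924
= 140924

140924


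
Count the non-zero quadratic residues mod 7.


For prime p, the number of non-zero quadratic residues is (p-1)/2.
= (7-1)/2
= 3

3


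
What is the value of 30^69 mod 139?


p = 139 is prime and the exponent is (p-1)/2 = 69, so by Euler's criterion 30^69 = (30/139) = +1 or -1 mod 139.
Compute by square-and-multiply:
  69 = 64 + 4 + 1 (binary 1000101)
  Repeated squaring mod 139: 30^1 = 30, 30^2 = 66, 30^4 = 47, 30^8 = 124, 30^16 = 86, 30^32 = 29, 30^64 = 7
  30^69 = 30^64 * 30^4 * 30^1 = 7 * 47 * 30 mod 139
    7 * 47 = 329 = 51 mod 139
    51 * 30 = 1530 = 1 mod 139
  30^69 = 1 mod 139
Result 1: 30 is a quadratic residue mod 139.
30^69 mod 139 = 1

1


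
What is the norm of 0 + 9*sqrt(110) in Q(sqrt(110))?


N(a + b*sqrt(d)) = a^2 - d*b^2
= (0)^2 - (110)*(9)^2
= 0 - 8910
= -8910

-8910


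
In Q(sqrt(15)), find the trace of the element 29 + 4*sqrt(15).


Tr(a + b*sqrt(d)) = (a + b*sqrt(d)) + (a - b*sqrt(d)) = 2a
= 2 * (29)
= 58

58


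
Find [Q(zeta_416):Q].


The degree equals Euler's totient phi(416).
416 = 2^5 * 13
phi(416) = 192

192


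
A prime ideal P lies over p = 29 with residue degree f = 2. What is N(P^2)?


N(P^a) = p^(a*f)
= 29^(2*2)
= 29^4
= 707281

707281


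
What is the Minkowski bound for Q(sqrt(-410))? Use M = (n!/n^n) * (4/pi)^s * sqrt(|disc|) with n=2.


d = -410, d mod 4 = 2, so disc(K) = 4d = -1640; |disc(K)| = 1640
Imaginary quadratic field, so n = 2, s = r2 = 1, r1 = 0
M = (n!/n^n) * (4/pi)^s * sqrt(|disc(K)|) = (2!/2^2) * (4/pi)^1 * sqrt(1640)
= 0.5 * 1.273240 * 40.496913
= 25.7811

25.7811


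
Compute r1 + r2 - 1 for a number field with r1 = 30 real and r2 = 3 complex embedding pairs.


By Dirichlet's unit theorem:
rank = r1 + r2 - 1
= 30 + 3 - 1
= 32

32


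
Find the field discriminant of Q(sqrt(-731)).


For K = Q(sqrt(d)) with d squarefree: disc(K) = d if d = 1 mod 4, and disc(K) = 4d if d = 2 or 3 mod 4.
Here d = -731, and d mod 4 = 1.
d = 1 mod 4 (O_K = Z[(1+sqrt(d))/2]), so disc(K) = d = -731

-731


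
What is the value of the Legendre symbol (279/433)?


p = 433 is prime, so compute (279/433) with the reciprocity algorithm (Jacobi-symbol steps: pull out 2s via (2/n), flip via reciprocity, reduce):
  reciprocity: (279/433) -> +(433/279)
  reduce: (154/279)
  pull out 2: (2/279) = +1  (since 279 mod 8 = 7)
  reciprocity: (77/279) -> +(279/77)
  reduce: (48/77)
  pull out 2: (2/77) = -1  (since 77 mod 8 = 5)
  pull out 2: (2/77) = -1  (since 77 mod 8 = 5)
  pull out 2: (2/77) = -1  (since 77 mod 8 = 5)
  pull out 2: (2/77) = -1  (since 77 mod 8 = 5)
  reciprocity: (3/77) -> +(77/3)
  reduce: (2/3)
  pull out 2: (2/3) = -1  (since 3 mod 8 = 3)
  (1/3) = 1
Product of signs = -1
(279/433) = -1

-1


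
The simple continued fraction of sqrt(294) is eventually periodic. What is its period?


Run the CF algorithm for sqrt(294).
a_0 = floor(sqrt(294)) = 17; set m_0=0, q_0=1.
Recurrence: m' = q*a - m,  q' = (d - m'^2)/q,  a' = floor((a_0 + m')/q').
  step 1: m=17, q=5, a=6
  step 2: m=13, q=25, a=1
  step 3: m=12, q=6, a=4
  step 4: m=12, q=25, a=1
  step 5: m=13, q=5, a=6
  step 6: m=17, q=1, a=34
a_6 = 2*a_0 = 34, so the period closes here.
sqrt(294) = [17; 6, 1, 4, 1, 6, 34]
Period length = 6

6


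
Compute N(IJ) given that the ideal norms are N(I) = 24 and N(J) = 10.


N(IJ) = N(I) * N(J)
= 24 * 10
= 240

240


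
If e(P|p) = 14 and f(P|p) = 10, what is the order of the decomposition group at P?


|D_P| = e * f
= 14 * 10
= 140

140


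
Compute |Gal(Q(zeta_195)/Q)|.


|Gal(Q(zeta_195)/Q)| = phi(195)
= 96

96


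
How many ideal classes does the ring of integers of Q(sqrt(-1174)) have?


K = Q(sqrt(-1174)). d mod 4 = 2, so D = disc(K) = 4d = -4696
h(K) equals the number of primitive reduced positive-definite forms (a, b, c) = a*x^2 + b*x*y + c*y^2 with b^2 - 4ac = D,
where reduced means |b| <= a <= c, with b >= 0 whenever |b| = a or a = c, and primitive means gcd(a, b, c) = 1.
Reduced forces 3a^2 <= |D| = 4696, so 1 <= a <= 39; b must have the parity of D, and c = (b^2 - D)/(4a) must be an integer >= a.
Enumerate a = 1..39, b in [-a, a]:
  a=1: (1, 0, 1174)  [1]
  a=2: (2, 0, 587)  [1]
  a=3..4: none
  a=5: (5, -2, 235), (5, 2, 235)  [2]
  a=6: none
  a=7: (7, -6, 169), (7, 6, 169)  [2]
  a=8..9: none
  a=10: (10, -8, 119), (10, 8, 119)  [2]
  a=11: (11, -10, 109), (11, 10, 109)  [2]
  a=12: none
  a=13: (13, -6, 91), (13, 6, 91)  [2]
  a=14: (14, -8, 85), (14, 8, 85)  [2]
  a=15..16: none
  a=17: (17, -8, 70), (17, 8, 70)  [2]
  a=18: none
  a=19: (19, -4, 62), (19, 4, 62)  [2]
  a=20..21: none
  a=22: (22, -12, 55), (22, 12, 55)  [2]
  a=23..24: none
  a=25: (25, -2, 47), (25, 2, 47)  [2]
  a=26: (26, -20, 49), (26, 20, 49)  [2]
  a=27..30: none
  a=31: (31, -4, 38), (31, 4, 38)  [2]
  a=32..33: none
  a=34: (34, -8, 35), (34, 8, 35)  [2]
  a=35: (35, -22, 37), (35, 22, 37)  [2]
  a=36..39: none
Total reduced forms: 1 + 1 + 2 + 2 + 2 + 2 + 2 + 2 + 2 + 2 + 2 + 2 + 2 + 2 + 2 + 2 = 30
h = 30

30


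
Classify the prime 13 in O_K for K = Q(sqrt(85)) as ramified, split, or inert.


K = Q(sqrt(85)). Since d mod 4 = 1, disc(K) = 85.
Check p | disc: 85 mod 13 = 7.
p does not divide disc. Compute Legendre symbol (d/p):
7^((13-1)/2) mod 13 = -1
(d/p) = -1, so p is inert: (p) stays prime with e=1, f=2, g=1.
Therefore p is inert.

inert


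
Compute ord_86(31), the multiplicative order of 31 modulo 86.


We want ord_86(31), the smallest k >= 1 with 31^k = 1 mod 86.
n = 86 = 2 * 43, phi(86) = 42; the order divides phi(n).
Divisors of 42: 1, 2, 3, 6, 7, 14, 21, 42
Repeated squaring mod 86: 31^1 = 31, 31^2 = 15, 31^4 = 53, 31^8 = 57, 31^16 = 67, 31^32 = 17
Test divisors in increasing order:
  k=1: 31^1 = 31 mod 86
  k=2: 31^2 = 15 mod 86
  k=3: 31^3 = 15 * 31 = 35 mod 86
  k=6: 31^6 = 53 * 15 = 21 mod 86
  k=7: 31^7 = 53 * 15 * 31 = 49 mod 86
  k=14: 31^14 = 57 * 53 * 15 = 79 mod 86
  k=21: 31^21 = 67 * 53 * 31 = 1 mod 86  <- first divisor giving 1
Order = 21

21


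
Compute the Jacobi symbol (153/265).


Compute (153/265) via quadratic reciprocity:
  reciprocity: (153/265) -> +(265/153)
  reduce: (112/153)
  pull out 2: (2/153) = +1  (since 153 mod 8 = 1)
  pull out 2: (2/153) = +1  (since 153 mod 8 = 1)
  pull out 2: (2/153) = +1  (since 153 mod 8 = 1)
  pull out 2: (2/153) = +1  (since 153 mod 8 = 1)
  reciprocity: (7/153) -> +(153/7)
  reduce: (6/7)
  pull out 2: (2/7) = +1  (since 7 mod 8 = 7)
  reciprocity: (3/7) -> -(7/3)
  reduce: (1/3)
  (1/3) = 1
Product of signs = -1

-1


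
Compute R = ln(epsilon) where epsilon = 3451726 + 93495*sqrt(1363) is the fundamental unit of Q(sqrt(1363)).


epsilon = 3451726 + 93495*sqrt(1363)
= 6.9035e+06
R = ln(6.9035e+06)
= 15.7475

15.7475


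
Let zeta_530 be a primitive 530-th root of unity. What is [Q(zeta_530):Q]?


The degree equals Euler's totient phi(530).
530 = 2 * 5 * 53
phi(530) = 208

208


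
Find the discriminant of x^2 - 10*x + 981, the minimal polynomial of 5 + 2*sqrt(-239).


The element 5 + 2*sqrt(-239) has minimal polynomial:
x^2 - 10*x + 981
Discriminant = (-10)^2 - 4*(981)
= 100 - 3924
= -3824

-3824


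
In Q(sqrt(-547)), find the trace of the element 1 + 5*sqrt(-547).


Tr(a + b*sqrt(d)) = (a + b*sqrt(d)) + (a - b*sqrt(d)) = 2a
= 2 * (1)
= 2

2


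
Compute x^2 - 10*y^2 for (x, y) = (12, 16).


x^2 - d*y^2
= 12^2 - 10*16^2
= 144 - 2560
= -2416

-2416


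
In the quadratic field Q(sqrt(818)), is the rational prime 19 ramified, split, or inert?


K = Q(sqrt(818)). Since d mod 4 = 2, disc(K) = 3272.
Check p | disc: 3272 mod 19 = 4.
p does not divide disc. Compute Legendre symbol (d/p):
1^((19-1)/2) mod 19 = 1
(d/p) = 1, so p splits: (p) = P*P' with e=1, f=1, g=2.
Therefore p is split.

split


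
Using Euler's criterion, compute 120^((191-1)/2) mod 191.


p = 191 is prime and the exponent is (p-1)/2 = 95, so by Euler's criterion 120^95 = (120/191) = +1 or -1 mod 191.
Compute by square-and-multiply:
  95 = 64 + 16 + 8 + 4 + 2 + 1 (binary 1011111)
  Repeated squaring mod 191: 120^1 = 120, 120^2 = 75, 120^4 = 86, 120^8 = 138, 120^16 = 135, 120^32 = 80, 120^64 = 97
  120^95 = 120^64 * 120^16 * 120^8 * 120^4 * 120^2 * 120^1 = 97 * 135 * 138 * 86 * 75 * 120 mod 191
    97 * 135 = 13095 = 107 mod 191
    107 * 138 = 14766 = 59 mod 191
    59 * 86 = 5074 = 108 mod 191
    108 * 75 = 8100 = 78 mod 191
    78 * 120 = 9360 = 1 mod 191
  120^95 = 1 mod 191
Result 1: 120 is a quadratic residue mod 191.
120^95 mod 191 = 1

1


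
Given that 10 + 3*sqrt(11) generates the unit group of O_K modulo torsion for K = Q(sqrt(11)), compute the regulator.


epsilon = 10 + 3*sqrt(11)
= 19.9499
R = ln(19.9499)
= 2.9932

2.9932


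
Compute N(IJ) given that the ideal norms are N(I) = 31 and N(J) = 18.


N(IJ) = N(I) * N(J)
= 31 * 18
= 558

558


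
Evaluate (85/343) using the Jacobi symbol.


Compute (85/343) via quadratic reciprocity:
  reciprocity: (85/343) -> +(343/85)
  reduce: (3/85)
  reciprocity: (3/85) -> +(85/3)
  reduce: (1/3)
  (1/3) = 1
Product of signs = 1

1


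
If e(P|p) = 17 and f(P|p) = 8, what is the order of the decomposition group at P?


|D_P| = e * f
= 17 * 8
= 136

136


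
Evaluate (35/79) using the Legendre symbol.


p = 79 is prime, so compute (35/79) with the reciprocity algorithm (Jacobi-symbol steps: pull out 2s via (2/n), flip via reciprocity, reduce):
  reciprocity: (35/79) -> -(79/35)
  reduce: (9/35)
  reciprocity: (9/35) -> +(35/9)
  reduce: (8/9)
  pull out 2: (2/9) = +1  (since 9 mod 8 = 1)
  pull out 2: (2/9) = +1  (since 9 mod 8 = 1)
  pull out 2: (2/9) = +1  (since 9 mod 8 = 1)
  (1/9) = 1
Product of signs = -1
(35/79) = -1

-1


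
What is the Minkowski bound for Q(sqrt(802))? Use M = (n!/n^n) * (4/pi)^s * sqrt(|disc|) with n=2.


d = 802, d mod 4 = 2, so disc(K) = 4d = 3208; |disc(K)| = 3208
Real quadratic field, so n = 2, s = r2 = 0, r1 = 2
M = (n!/n^n) * (4/pi)^s * sqrt(|disc(K)|) = (2!/2^2) * (4/pi)^0 * sqrt(3208)
= 0.5 * 1.000000 * 56.639209
= 28.3196

28.3196


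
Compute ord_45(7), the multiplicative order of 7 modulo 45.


We want ord_45(7), the smallest k >= 1 with 7^k = 1 mod 45.
n = 45 = 3^2 * 5, phi(45) = 24; the order divides phi(n).
Divisors of 24: 1, 2, 3, 4, 6, 8, 12, 24
Repeated squaring mod 45: 7^1 = 7, 7^2 = 4, 7^4 = 16, 7^8 = 31, 7^16 = 16
Test divisors in increasing order:
  k=1: 7^1 = 7 mod 45
  k=2: 7^2 = 4 mod 45
  k=3: 7^3 = 4 * 7 = 28 mod 45
  k=4: 7^4 = 16 mod 45
  k=6: 7^6 = 16 * 4 = 19 mod 45
  k=8: 7^8 = 31 mod 45
  k=12: 7^12 = 31 * 16 = 1 mod 45  <- first divisor giving 1
Order = 12

12


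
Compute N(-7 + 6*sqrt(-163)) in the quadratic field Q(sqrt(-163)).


N(a + b*sqrt(d)) = a^2 - d*b^2
= (-7)^2 - (-163)*(6)^2
= 49 + 5868
= 5917

5917


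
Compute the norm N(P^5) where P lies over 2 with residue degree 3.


N(P^a) = p^(a*f)
= 2^(5*3)
= 2^15
= 32768

32768


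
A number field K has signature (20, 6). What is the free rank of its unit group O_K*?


By Dirichlet's unit theorem:
rank = r1 + r2 - 1
= 20 + 6 - 1
= 25

25


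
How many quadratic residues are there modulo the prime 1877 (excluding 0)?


For prime p, the number of non-zero quadratic residues is (p-1)/2.
= (1877-1)/2
= 938

938


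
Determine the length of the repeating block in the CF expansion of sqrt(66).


Run the CF algorithm for sqrt(66).
a_0 = floor(sqrt(66)) = 8; set m_0=0, q_0=1.
Recurrence: m' = q*a - m,  q' = (d - m'^2)/q,  a' = floor((a_0 + m')/q').
  step 1: m=8, q=2, a=8
  step 2: m=8, q=1, a=16
a_2 = 2*a_0 = 16, so the period closes here.
sqrt(66) = [8; 8, 16]
Period length = 2

2


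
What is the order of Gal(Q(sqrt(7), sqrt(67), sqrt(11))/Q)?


The 3 square roots of distinct primes are multiplicatively independent over Q,
so [K:Q] = 2^3 and Gal(K/Q) is isomorphic to (Z/2Z)^3.
|Gal| = 2^3 = 8

8


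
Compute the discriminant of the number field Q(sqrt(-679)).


For K = Q(sqrt(d)) with d squarefree: disc(K) = d if d = 1 mod 4, and disc(K) = 4d if d = 2 or 3 mod 4.
Here d = -679, and d mod 4 = 1.
d = 1 mod 4 (O_K = Z[(1+sqrt(d))/2]), so disc(K) = d = -679

-679


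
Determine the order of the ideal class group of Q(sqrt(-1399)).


K = Q(sqrt(-1399)). d mod 4 = 1, so D = disc(K) = d = -1399
h(K) equals the number of primitive reduced positive-definite forms (a, b, c) = a*x^2 + b*x*y + c*y^2 with b^2 - 4ac = D,
where reduced means |b| <= a <= c, with b >= 0 whenever |b| = a or a = c, and primitive means gcd(a, b, c) = 1.
Reduced forces 3a^2 <= |D| = 1399, so 1 <= a <= 21; b must have the parity of D, and c = (b^2 - D)/(4a) must be an integer >= a.
Enumerate a = 1..21, b in [-a, a]:
  a=1: (1, 1, 350)  [1]
  a=2: (2, -1, 175), (2, 1, 175)  [2]
  a=3: none
  a=4: (4, -3, 88), (4, 3, 88)  [2]
  a=5: (5, -1, 70), (5, 1, 70)  [2]
  a=6: none
  a=7: (7, -1, 50), (7, 1, 50)  [2]
  a=8: (8, -3, 44), (8, 3, 44)  [2]
  a=9: none
  a=10: (10, -9, 37), (10, -1, 35), (10, 1, 35), (10, 9, 37)  [4]
  a=11: (11, -3, 32), (11, 3, 32)  [2]
  a=12..13: none
  a=14: (14, -13, 28), (14, -1, 25), (14, 1, 25), (14, 13, 28)  [4]
  a=15: none
  a=16: (16, -3, 22), (16, 3, 22)  [2]
  a=17..18: none
  a=19: (19, -11, 20), (19, 11, 20)  [2]
  a=20: (20, -19, 22), (20, 19, 22)  [2]
  a=21: none
Total reduced forms: 1 + 2 + 2 + 2 + 2 + 2 + 4 + 2 + 4 + 2 + 2 + 2 = 27
h = 27

27


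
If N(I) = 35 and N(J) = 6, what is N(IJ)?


N(IJ) = N(I) * N(J)
= 35 * 6
= 210

210


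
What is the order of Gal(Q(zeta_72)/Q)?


|Gal(Q(zeta_72)/Q)| = phi(72)
= 24

24


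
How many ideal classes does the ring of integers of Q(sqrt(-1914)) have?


K = Q(sqrt(-1914)). d mod 4 = 2, so D = disc(K) = 4d = -7656
h(K) equals the number of primitive reduced positive-definite forms (a, b, c) = a*x^2 + b*x*y + c*y^2 with b^2 - 4ac = D,
where reduced means |b| <= a <= c, with b >= 0 whenever |b| = a or a = c, and primitive means gcd(a, b, c) = 1.
Reduced forces 3a^2 <= |D| = 7656, so 1 <= a <= 50; b must have the parity of D, and c = (b^2 - D)/(4a) must be an integer >= a.
Enumerate a = 1..50, b in [-a, a]:
  a=1: (1, 0, 1914)  [1]
  a=2: (2, 0, 957)  [1]
  a=3: (3, 0, 638)  [1]
  a=4: none
  a=5: (5, -2, 383), (5, 2, 383)  [2]
  a=6: (6, 0, 319)  [1]
  a=7: (7, -4, 274), (7, 4, 274)  [2]
  a=8..9: none
  a=10: (10, -8, 193), (10, 8, 193)  [2]
  a=11: (11, 0, 174)  [1]
  a=12: none
  a=13: (13, -12, 150), (13, 12, 150)  [2]
  a=14: (14, -4, 137), (14, 4, 137)  [2]
  a=15: (15, -12, 130), (15, 12, 130)  [2]
  a=16..18: none
  a=19: (19, -18, 105), (19, 18, 105)  [2]
  a=20: none
  a=21: (21, -18, 95), (21, 18, 95)  [2]
  a=22: (22, 0, 87)  [1]
  a=23: (23, -16, 86), (23, 16, 86)  [2]
  a=24: none
  a=25: (25, -12, 78), (25, 12, 78)  [2]
  a=26: (26, -12, 75), (26, 12, 75)  [2]
  a=27..28: none
  a=29: (29, 0, 66)  [1]
  a=30: (30, -12, 65), (30, 12, 65)  [2]
  a=31: (31, -30, 69), (31, 30, 69)  [2]
  a=32: none
  a=33: (33, 0, 58)  [1]
  a=34: none
  a=35: (35, -32, 62), (35, -18, 57), (35, 18, 57), (35, 32, 62)  [4]
  a=36: none
  a=37: (37, -22, 55), (37, 22, 55)  [2]
  a=38: (38, -20, 53), (38, 20, 53)  [2]
  a=39: (39, -12, 50), (39, 12, 50)  [2]
  a=40..41: none
  a=42: (42, -24, 49), (42, 24, 49)  [2]
  a=43: (43, -16, 46), (43, 16, 46)  [2]
  a=44..50: none
Total reduced forms: 1 + 1 + 1 + 2 + 1 + 2 + 2 + 1 + 2 + 2 + 2 + 2 + 2 + 1 + 2 + 2 + 2 + 1 + 2 + 2 + 1 + 4 + 2 + 2 + 2 + 2 + 2 = 48
h = 48

48


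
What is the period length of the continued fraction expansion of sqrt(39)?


Run the CF algorithm for sqrt(39).
a_0 = floor(sqrt(39)) = 6; set m_0=0, q_0=1.
Recurrence: m' = q*a - m,  q' = (d - m'^2)/q,  a' = floor((a_0 + m')/q').
  step 1: m=6, q=3, a=4
  step 2: m=6, q=1, a=12
a_2 = 2*a_0 = 12, so the period closes here.
sqrt(39) = [6; 4, 12]
Period length = 2

2


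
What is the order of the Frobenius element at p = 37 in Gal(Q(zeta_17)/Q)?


The Frobenius at p in Gal(Q(zeta_n)/Q) = (Z/nZ)* is the class of p, so its order is ord_17(37), the smallest k >= 1 with 37^k = 1 mod 17.
n = 17 = 17, phi(17) = 16; the order divides phi(n).
Divisors of 16: 1, 2, 4, 8, 16
Repeated squaring mod 17: 37^1 = 3, 37^2 = 9, 37^4 = 13, 37^8 = 16, 37^16 = 1
Test divisors in increasing order:
  k=1: 37^1 = 3 mod 17
  k=2: 37^2 = 9 mod 17
  k=4: 37^4 = 13 mod 17
  k=8: 37^8 = 16 mod 17
  k=16: 37^16 = 1 mod 17  <- first divisor giving 1
Order = 16

16


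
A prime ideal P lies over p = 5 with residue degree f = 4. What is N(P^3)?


N(P^a) = p^(a*f)
= 5^(3*4)
= 5^12
= 244140625

244140625


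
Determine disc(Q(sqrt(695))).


For K = Q(sqrt(d)) with d squarefree: disc(K) = d if d = 1 mod 4, and disc(K) = 4d if d = 2 or 3 mod 4.
Here d = 695, and d mod 4 = 3.
d = 3 mod 4, not 1 (O_K = Z[sqrt(d)]), so disc(K) = 4d = 4 * (695) = 2780

2780


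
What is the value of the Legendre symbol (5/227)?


p = 227 is prime, so compute (5/227) with the reciprocity algorithm (Jacobi-symbol steps: pull out 2s via (2/n), flip via reciprocity, reduce):
  reciprocity: (5/227) -> +(227/5)
  reduce: (2/5)
  pull out 2: (2/5) = -1  (since 5 mod 8 = 5)
  (1/5) = 1
Product of signs = -1
(5/227) = -1

-1


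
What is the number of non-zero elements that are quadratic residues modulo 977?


For prime p, the number of non-zero quadratic residues is (p-1)/2.
= (977-1)/2
= 488

488


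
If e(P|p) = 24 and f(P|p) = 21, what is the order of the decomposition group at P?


|D_P| = e * f
= 24 * 21
= 504

504


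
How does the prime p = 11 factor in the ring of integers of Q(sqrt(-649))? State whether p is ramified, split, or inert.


K = Q(sqrt(-649)). Since d mod 4 = 3, disc(K) = -2596.
Check p | disc: -2596 mod 11 = 0.
p divides disc, so p ramifies: (p) = P^2 with e=2, f=1, g=1.
Therefore p is ramified.

ramified


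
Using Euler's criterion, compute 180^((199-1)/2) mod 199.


p = 199 is prime and the exponent is (p-1)/2 = 99, so by Euler's criterion 180^99 = (180/199) = +1 or -1 mod 199.
Compute by square-and-multiply:
  99 = 64 + 32 + 2 + 1 (binary 1100011)
  Repeated squaring mod 199: 180^1 = 180, 180^2 = 162, 180^4 = 175, 180^8 = 178, 180^16 = 43, 180^32 = 58, 180^64 = 180
  180^99 = 180^64 * 180^32 * 180^2 * 180^1 = 180 * 58 * 162 * 180 mod 199
    180 * 58 = 10440 = 92 mod 199
    92 * 162 = 14904 = 178 mod 199
    178 * 180 = 32040 = 1 mod 199
  180^99 = 1 mod 199
Result 1: 180 is a quadratic residue mod 199.
180^99 mod 199 = 1

1


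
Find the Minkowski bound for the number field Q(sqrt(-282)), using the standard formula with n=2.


d = -282, d mod 4 = 2, so disc(K) = 4d = -1128; |disc(K)| = 1128
Imaginary quadratic field, so n = 2, s = r2 = 1, r1 = 0
M = (n!/n^n) * (4/pi)^s * sqrt(|disc(K)|) = (2!/2^2) * (4/pi)^1 * sqrt(1128)
= 0.5 * 1.273240 * 33.585711
= 21.3813

21.3813


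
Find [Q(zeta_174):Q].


The degree equals Euler's totient phi(174).
174 = 2 * 3 * 29
phi(174) = 56

56


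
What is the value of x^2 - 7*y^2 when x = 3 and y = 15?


x^2 - d*y^2
= 3^2 - 7*15^2
= 9 - 1575
= -1566

-1566


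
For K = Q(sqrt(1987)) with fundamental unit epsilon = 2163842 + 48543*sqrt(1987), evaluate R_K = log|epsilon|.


epsilon = 2163842 + 48543*sqrt(1987)
= 4.3277e+06
R = ln(4.3277e+06)
= 15.2805

15.2805


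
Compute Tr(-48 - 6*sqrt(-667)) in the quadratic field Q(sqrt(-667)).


Tr(a + b*sqrt(d)) = (a + b*sqrt(d)) + (a - b*sqrt(d)) = 2a
= 2 * (-48)
= -96

-96


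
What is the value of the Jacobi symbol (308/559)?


Compute (308/559) via quadratic reciprocity:
  pull out 2: (2/559) = +1  (since 559 mod 8 = 7)
  pull out 2: (2/559) = +1  (since 559 mod 8 = 7)
  reciprocity: (77/559) -> +(559/77)
  reduce: (20/77)
  pull out 2: (2/77) = -1  (since 77 mod 8 = 5)
  pull out 2: (2/77) = -1  (since 77 mod 8 = 5)
  reciprocity: (5/77) -> +(77/5)
  reduce: (2/5)
  pull out 2: (2/5) = -1  (since 5 mod 8 = 5)
  (1/5) = 1
Product of signs = -1

-1


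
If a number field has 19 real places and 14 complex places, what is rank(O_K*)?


By Dirichlet's unit theorem:
rank = r1 + r2 - 1
= 19 + 14 - 1
= 32

32


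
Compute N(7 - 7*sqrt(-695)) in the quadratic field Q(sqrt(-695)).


N(a + b*sqrt(d)) = a^2 - d*b^2
= (7)^2 - (-695)*(-7)^2
= 49 + 34055
= 34104

34104


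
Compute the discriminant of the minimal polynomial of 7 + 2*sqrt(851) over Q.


The element 7 + 2*sqrt(851) has minimal polynomial:
x^2 - 14*x - 3355
Discriminant = (-14)^2 - 4*(-3355)
= 196 + 13420
= 13616

13616


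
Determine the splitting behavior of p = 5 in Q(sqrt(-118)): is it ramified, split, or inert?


K = Q(sqrt(-118)). Since d mod 4 = 2, disc(K) = -472.
Check p | disc: -472 mod 5 = 3.
p does not divide disc. Compute Legendre symbol (d/p):
2^((5-1)/2) mod 5 = -1
(d/p) = -1, so p is inert: (p) stays prime with e=1, f=2, g=1.
Therefore p is inert.

inert


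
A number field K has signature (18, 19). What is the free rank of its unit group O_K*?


By Dirichlet's unit theorem:
rank = r1 + r2 - 1
= 18 + 19 - 1
= 36

36


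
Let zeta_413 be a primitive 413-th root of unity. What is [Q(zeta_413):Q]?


The degree equals Euler's totient phi(413).
413 = 7 * 59
phi(413) = 348

348


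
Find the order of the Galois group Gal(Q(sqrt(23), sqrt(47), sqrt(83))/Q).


The 3 square roots of distinct primes are multiplicatively independent over Q,
so [K:Q] = 2^3 and Gal(K/Q) is isomorphic to (Z/2Z)^3.
|Gal| = 2^3 = 8

8


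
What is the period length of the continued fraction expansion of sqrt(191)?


Run the CF algorithm for sqrt(191).
a_0 = floor(sqrt(191)) = 13; set m_0=0, q_0=1.
Recurrence: m' = q*a - m,  q' = (d - m'^2)/q,  a' = floor((a_0 + m')/q').
  step 1: m=13, q=22, a=1
  step 2: m=9, q=5, a=4
  step 3: m=11, q=14, a=1
  step 4: m=3, q=13, a=1
  step 5: m=10, q=7, a=3
  step 6: m=11, q=10, a=2
  step 7: m=9, q=11, a=2
  step 8: m=13, q=2, a=13
  step 9: m=13, q=11, a=2
  step 10: m=9, q=10, a=2
  step 11: m=11, q=7, a=3
  step 12: m=10, q=13, a=1
  step 13: m=3, q=14, a=1
  step 14: m=11, q=5, a=4
  step 15: m=9, q=22, a=1
  step 16: m=13, q=1, a=26
a_16 = 2*a_0 = 26, so the period closes here.
sqrt(191) = [13; 1, 4, 1, 1, 3, 2, 2, 13, 2, 2, 3, 1, 1, 4, 1, 26]
Period length = 16

16


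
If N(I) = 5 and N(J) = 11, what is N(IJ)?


N(IJ) = N(I) * N(J)
= 5 * 11
= 55

55


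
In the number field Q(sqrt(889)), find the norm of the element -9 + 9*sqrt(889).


N(a + b*sqrt(d)) = a^2 - d*b^2
= (-9)^2 - (889)*(9)^2
= 81 - 72009
= -71928

-71928


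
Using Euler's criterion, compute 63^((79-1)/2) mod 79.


p = 79 is prime and the exponent is (p-1)/2 = 39, so by Euler's criterion 63^39 = (63/79) = +1 or -1 mod 79.
Compute by square-and-multiply:
  39 = 32 + 4 + 2 + 1 (binary 100111)
  Repeated squaring mod 79: 63^1 = 63, 63^2 = 19, 63^4 = 45, 63^8 = 50, 63^16 = 51, 63^32 = 73
  63^39 = 63^32 * 63^4 * 63^2 * 63^1 = 73 * 45 * 19 * 63 mod 79
    73 * 45 = 3285 = 46 mod 79
    46 * 19 = 874 = 5 mod 79
    5 * 63 = 315 = 78 mod 79
  63^39 = 78 mod 79
Result 78 = p - 1 = -1 mod 79: 63 is a quadratic non-residue mod 79. As a residue in [0, p-1] the value is 78.
63^39 mod 79 = 78

78


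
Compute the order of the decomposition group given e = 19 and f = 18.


|D_P| = e * f
= 19 * 18
= 342

342


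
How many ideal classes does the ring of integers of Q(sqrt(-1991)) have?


K = Q(sqrt(-1991)). d mod 4 = 1, so D = disc(K) = d = -1991
h(K) equals the number of primitive reduced positive-definite forms (a, b, c) = a*x^2 + b*x*y + c*y^2 with b^2 - 4ac = D,
where reduced means |b| <= a <= c, with b >= 0 whenever |b| = a or a = c, and primitive means gcd(a, b, c) = 1.
Reduced forces 3a^2 <= |D| = 1991, so 1 <= a <= 25; b must have the parity of D, and c = (b^2 - D)/(4a) must be an integer >= a.
Enumerate a = 1..25, b in [-a, a]:
  a=1: (1, 1, 498)  [1]
  a=2: (2, -1, 249), (2, 1, 249)  [2]
  a=3: (3, -1, 166), (3, 1, 166)  [2]
  a=4: (4, -3, 125), (4, 3, 125)  [2]
  a=5: (5, -3, 100), (5, 3, 100)  [2]
  a=6: (6, -5, 84), (6, -1, 83), (6, 1, 83), (6, 5, 84)  [4]
  a=7: (7, -5, 72), (7, 5, 72)  [2]
  a=8: (8, -5, 63), (8, 5, 63)  [2]
  a=9: (9, -5, 56), (9, 5, 56)  [2]
  a=10: (10, -7, 51), (10, -3, 50), (10, 3, 50), (10, 7, 51)  [4]
  a=11: (11, 11, 48)  [1]
  a=12: (12, -11, 44), (12, -5, 42), (12, 5, 42), (12, 11, 44)  [4]
  a=13: none
  a=14: (14, -9, 37), (14, -5, 36), (14, 5, 36), (14, 9, 37)  [4]
  a=15: (15, -13, 36), (15, -7, 34), (15, 7, 34), (15, 13, 36)  [4]
  a=16: (16, -11, 33), (16, 11, 33)  [2]
  a=17: (17, -7, 30), (17, 7, 30)  [2]
  a=18: (18, -13, 30), (18, -5, 28), (18, 5, 28), (18, 13, 30)  [4]
  a=19: (19, -17, 30), (19, 17, 30)  [2]
  a=20: (20, -13, 27), (20, -3, 25), (20, 3, 25), (20, 13, 27)  [4]
  a=21: (21, -19, 28), (21, -5, 24), (21, 5, 24), (21, 19, 28)  [4]
  a=22: (22, -11, 24), (22, 11, 24)  [2]
  a=23..25: none
Total reduced forms: 1 + 2 + 2 + 2 + 2 + 4 + 2 + 2 + 2 + 4 + 1 + 4 + 4 + 4 + 2 + 2 + 4 + 2 + 4 + 4 + 2 = 56
h = 56

56


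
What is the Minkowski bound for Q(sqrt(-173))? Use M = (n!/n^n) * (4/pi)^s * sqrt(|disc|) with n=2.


d = -173, d mod 4 = 3, so disc(K) = 4d = -692; |disc(K)| = 692
Imaginary quadratic field, so n = 2, s = r2 = 1, r1 = 0
M = (n!/n^n) * (4/pi)^s * sqrt(|disc(K)|) = (2!/2^2) * (4/pi)^1 * sqrt(692)
= 0.5 * 1.273240 * 26.305893
= 16.7469

16.7469


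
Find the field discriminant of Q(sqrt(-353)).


For K = Q(sqrt(d)) with d squarefree: disc(K) = d if d = 1 mod 4, and disc(K) = 4d if d = 2 or 3 mod 4.
Here d = -353, and d mod 4 = 3.
d = 3 mod 4, not 1 (O_K = Z[sqrt(d)]), so disc(K) = 4d = 4 * (-353) = -1412

-1412


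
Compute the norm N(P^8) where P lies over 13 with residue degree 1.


N(P^a) = p^(a*f)
= 13^(8*1)
= 13^8
= 815730721

815730721


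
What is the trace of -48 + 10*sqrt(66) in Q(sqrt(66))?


Tr(a + b*sqrt(d)) = (a + b*sqrt(d)) + (a - b*sqrt(d)) = 2a
= 2 * (-48)
= -96

-96


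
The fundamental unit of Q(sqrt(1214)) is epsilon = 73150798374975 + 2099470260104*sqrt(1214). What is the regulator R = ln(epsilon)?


epsilon = 73150798374975 + 2099470260104*sqrt(1214)
= 1.4630e+14
R = ln(1.4630e+14)
= 32.6167

32.6167


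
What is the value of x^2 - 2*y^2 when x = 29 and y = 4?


x^2 - d*y^2
= 29^2 - 2*4^2
= 841 - 32
= 809

809


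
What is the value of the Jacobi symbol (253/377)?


Compute (253/377) via quadratic reciprocity:
  reciprocity: (253/377) -> +(377/253)
  reduce: (124/253)
  pull out 2: (2/253) = -1  (since 253 mod 8 = 5)
  pull out 2: (2/253) = -1  (since 253 mod 8 = 5)
  reciprocity: (31/253) -> +(253/31)
  reduce: (5/31)
  reciprocity: (5/31) -> +(31/5)
  reduce: (1/5)
  (1/5) = 1
Product of signs = 1

1


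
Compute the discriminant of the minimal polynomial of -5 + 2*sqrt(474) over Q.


The element -5 + 2*sqrt(474) has minimal polynomial:
x^2 + 10*x - 1871
Discriminant = (10)^2 - 4*(-1871)
= 100 + 7484
= 7584

7584


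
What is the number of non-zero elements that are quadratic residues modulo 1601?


For prime p, the number of non-zero quadratic residues is (p-1)/2.
= (1601-1)/2
= 800

800


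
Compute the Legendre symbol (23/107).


p = 107 is prime, so compute (23/107) with the reciprocity algorithm (Jacobi-symbol steps: pull out 2s via (2/n), flip via reciprocity, reduce):
  reciprocity: (23/107) -> -(107/23)
  reduce: (15/23)
  reciprocity: (15/23) -> -(23/15)
  reduce: (8/15)
  pull out 2: (2/15) = +1  (since 15 mod 8 = 7)
  pull out 2: (2/15) = +1  (since 15 mod 8 = 7)
  pull out 2: (2/15) = +1  (since 15 mod 8 = 7)
  (1/15) = 1
Product of signs = 1
(23/107) = 1

1


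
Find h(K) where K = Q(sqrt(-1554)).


K = Q(sqrt(-1554)). d mod 4 = 2, so D = disc(K) = 4d = -6216
h(K) equals the number of primitive reduced positive-definite forms (a, b, c) = a*x^2 + b*x*y + c*y^2 with b^2 - 4ac = D,
where reduced means |b| <= a <= c, with b >= 0 whenever |b| = a or a = c, and primitive means gcd(a, b, c) = 1.
Reduced forces 3a^2 <= |D| = 6216, so 1 <= a <= 45; b must have the parity of D, and c = (b^2 - D)/(4a) must be an integer >= a.
Enumerate a = 1..45, b in [-a, a]:
  a=1: (1, 0, 1554)  [1]
  a=2: (2, 0, 777)  [1]
  a=3: (3, 0, 518)  [1]
  a=4: none
  a=5: (5, -2, 311), (5, 2, 311)  [2]
  a=6: (6, 0, 259)  [1]
  a=7: (7, 0, 222)  [1]
  a=8..9: none
  a=10: (10, -8, 157), (10, 8, 157)  [2]
  a=11..13: none
  a=14: (14, 0, 111)  [1]
  a=15: (15, -12, 106), (15, 12, 106)  [2]
  a=16..18: none
  a=19: (19, -4, 82), (19, 4, 82)  [2]
  a=20: none
  a=21: (21, 0, 74)  [1]
  a=22..24: none
  a=25: (25, -22, 67), (25, 22, 67)  [2]
  a=26..29: none
  a=30: (30, -12, 53), (30, 12, 53)  [2]
  a=31..34: none
  a=35: (35, -28, 50), (35, 28, 50)  [2]
  a=36: none
  a=37: (37, 0, 42)  [1]
  a=38: (38, -4, 41), (38, 4, 41)  [2]
  a=39..45: none
Total reduced forms: 1 + 1 + 1 + 2 + 1 + 1 + 2 + 1 + 2 + 2 + 1 + 2 + 2 + 2 + 1 + 2 = 24
h = 24

24


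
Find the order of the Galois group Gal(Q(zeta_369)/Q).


|Gal(Q(zeta_369)/Q)| = phi(369)
= 240

240


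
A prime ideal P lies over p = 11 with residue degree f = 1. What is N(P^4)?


N(P^a) = p^(a*f)
= 11^(4*1)
= 11^4
= 14641

14641


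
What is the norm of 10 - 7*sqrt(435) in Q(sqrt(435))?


N(a + b*sqrt(d)) = a^2 - d*b^2
= (10)^2 - (435)*(-7)^2
= 100 - 21315
= -21215

-21215


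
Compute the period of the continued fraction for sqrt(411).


Run the CF algorithm for sqrt(411).
a_0 = floor(sqrt(411)) = 20; set m_0=0, q_0=1.
Recurrence: m' = q*a - m,  q' = (d - m'^2)/q,  a' = floor((a_0 + m')/q').
  step 1: m=20, q=11, a=3
  step 2: m=13, q=22, a=1
  step 3: m=9, q=15, a=1
  step 4: m=6, q=25, a=1
  step 5: m=19, q=2, a=19
  step 6: m=19, q=25, a=1
  step 7: m=6, q=15, a=1
  step 8: m=9, q=22, a=1
  step 9: m=13, q=11, a=3
  step 10: m=20, q=1, a=40
a_10 = 2*a_0 = 40, so the period closes here.
sqrt(411) = [20; 3, 1, 1, 1, 19, 1, 1, 1, 3, 40]
Period length = 10

10


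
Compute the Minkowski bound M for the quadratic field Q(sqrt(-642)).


d = -642, d mod 4 = 2, so disc(K) = 4d = -2568; |disc(K)| = 2568
Imaginary quadratic field, so n = 2, s = r2 = 1, r1 = 0
M = (n!/n^n) * (4/pi)^s * sqrt(|disc(K)|) = (2!/2^2) * (4/pi)^1 * sqrt(2568)
= 0.5 * 1.273240 * 50.675438
= 32.2610

32.2610


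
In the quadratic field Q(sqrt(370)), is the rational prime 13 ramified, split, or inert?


K = Q(sqrt(370)). Since d mod 4 = 2, disc(K) = 1480.
Check p | disc: 1480 mod 13 = 11.
p does not divide disc. Compute Legendre symbol (d/p):
6^((13-1)/2) mod 13 = -1
(d/p) = -1, so p is inert: (p) stays prime with e=1, f=2, g=1.
Therefore p is inert.

inert


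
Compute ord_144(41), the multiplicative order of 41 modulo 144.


We want ord_144(41), the smallest k >= 1 with 41^k = 1 mod 144.
n = 144 = 2^4 * 3^2, phi(144) = 48; the order divides phi(n).
Divisors of 48: 1, 2, 3, 4, 6, 8, 12, 16, 24, 48
Repeated squaring mod 144: 41^1 = 41, 41^2 = 97, 41^4 = 49, 41^8 = 97, 41^16 = 49, 41^32 = 97
Test divisors in increasing order:
  k=1: 41^1 = 41 mod 144
  k=2: 41^2 = 97 mod 144
  k=3: 41^3 = 97 * 41 = 89 mod 144
  k=4: 41^4 = 49 mod 144
  k=6: 41^6 = 49 * 97 = 1 mod 144  <- first divisor giving 1
Order = 6

6


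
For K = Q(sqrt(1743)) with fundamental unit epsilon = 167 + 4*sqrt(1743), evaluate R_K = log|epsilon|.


epsilon = 167 + 4*sqrt(1743)
= 333.9970
R = ln(333.9970)
= 5.8111

5.8111
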